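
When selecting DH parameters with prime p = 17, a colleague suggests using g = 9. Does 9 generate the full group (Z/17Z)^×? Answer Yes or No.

No

φ(17) = 17 − 1 = 16 = 2^4.
9 is a primitive root mod 17 iff 9^(φ(17)/q) ≢ 1 for every prime q | φ(17), i.e. q ∈ {2}.
9^8 ≡ 1 (mod 17)  [q = 2: ≡ 1 ✗]
The check at q = 2 fails, so 9 generates a proper subgroup.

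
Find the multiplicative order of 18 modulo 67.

ord(18) | φ(67) = 67 − 1 = 66 = 2 · 3 · 11.
Divisors of 66: 1, 2, 3, 6, 11, 22, 33, 66.
Check 18^d mod 67 for each divisor in increasing order:
18^1 ≡ 18 (mod 67)
18^2 ≡ 56 (mod 67)
18^3 ≡ 3 (mod 67)
18^6 ≡ 9 (mod 67)
18^11 ≡ 38 (mod 67)
18^22 ≡ 37 (mod 67)
18^33 ≡ 66 (mod 67)
18^66 ≡ 1 (mod 67) ✓
So ord_67(18) = 66.

66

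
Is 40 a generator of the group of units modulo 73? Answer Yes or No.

φ(73) = 73 − 1 = 72 = 2^3 · 3^2.
An element g generates (Z/73Z)^× iff g^(72/q) ≢ 1 (mod 73) for each prime q ∈ {2, 3}.
40^36 ≡ 72 (mod 73)  [q = 2: ≢ 1 ✓]
40^24 ≡ 8 (mod 73)  [q = 3: ≢ 1 ✓]
All checks pass, so 40 has order 72 and is a primitive root modulo 73.

Yes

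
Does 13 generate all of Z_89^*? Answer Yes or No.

Yes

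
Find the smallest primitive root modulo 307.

φ(307) = 307 − 1 = 306 = 2 · 3^2 · 17.
Test candidates g = 2, 3, … against the prime factors q ∈ {2, 3, 17} of φ(307): g is a generator iff g^(306/q) ≢ 1 for every such q.
g = 2: 2^153 ≡ 306; 2^102 ≡ 1 — hits 1, so not a primitive root.
g = 3: 3^153 ≡ 306; 3^102 ≡ 1 — hits 1, so not a primitive root.
g = 4: 4^153 ≡ 1 — hits 1, so not a primitive root.
g = 5: 5^153 ≡ 306; 5^102 ≡ 289; 5^18 ≡ 81 — none is 1, so 5 is a primitive root.
So 5 is the smallest generator of (Z/307Z)^×.

5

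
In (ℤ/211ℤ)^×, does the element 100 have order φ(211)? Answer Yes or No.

No

φ(211) = 211 − 1 = 210 = 2 · 3 · 5 · 7.
An element g generates (Z/211Z)^× iff g^(210/q) ≢ 1 (mod 211) for each prime q ∈ {2, 3, 5, 7}.
100^105 ≡ 1 (mod 211)  [q = 2: ≡ 1 ✗]
100^70 ≡ 14 (mod 211)  [q = 3: ≢ 1 ✓]
100^42 ≡ 107 (mod 211)  [q = 5: ≢ 1 ✓]
100^30 ≡ 1 (mod 211)  [q = 7: ≡ 1 ✗]
Since 100^105 ≡ 1, the order of 100 divides 105 < 210, so 100 is not a primitive root.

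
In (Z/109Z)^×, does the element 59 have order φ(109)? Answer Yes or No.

φ(109) = 109 − 1 = 108 = 2^2 · 3^3.
59 is a primitive root mod 109 iff 59^(φ(109)/q) ≢ 1 for every prime q | φ(109), i.e. q ∈ {2, 3}.
59^54 ≡ 108 (mod 109)  [q = 2: ≢ 1 ✓]
59^36 ≡ 45 (mod 109)  [q = 3: ≢ 1 ✓]
None equal 1, so ord_109(59) = 108: 59 is a primitive root.

Yes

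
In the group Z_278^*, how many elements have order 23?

φ(278) = φ(2)·φ(139) = 1·138 = 138 = 2 · 3 · 23.
Since (Z/278Z)^× is cyclic of order 138, the number of elements of order d is φ(d) when d | 138 and 0 otherwise.
23 | 138, and φ(23) = 23 − 1 = 22.

22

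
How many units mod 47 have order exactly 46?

22

φ(47) = 47 − 1 = 46 = 2 · 23.
(Z/47Z)^× is cyclic (|G| = 46); a cyclic group of order m has exactly φ(d) elements of each order d | m, and none otherwise.
46 = 2 · 23 divides 46, and φ(46) = 22.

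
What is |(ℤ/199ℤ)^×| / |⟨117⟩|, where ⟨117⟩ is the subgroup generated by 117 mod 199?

The order of 117 must divide φ(199) = 199 − 1 = 198 = 2 · 3^2 · 11.
Divisors of 198: 1, 2, 3, 6, 9, 11, 18, 22, 33, 66, 99, 198.
Compute 117^d (mod 199) for the divisors d until we hit 1:
117^1 ≡ 117 (mod 199)
117^2 ≡ 157 (mod 199)
117^3 ≡ 61 (mod 199)
117^6 ≡ 139 (mod 199)
117^9 ≡ 121 (mod 199)
117^11 ≡ 92 (mod 199)
117^18 ≡ 114 (mod 199)
117^22 ≡ 106 (mod 199)
117^33 ≡ 1 (mod 199) ✓
So ord_199(117) = 33, hence |⟨117⟩| = 33.
[(Z/199Z)^× : ⟨117⟩] = 198/33 = 6.

6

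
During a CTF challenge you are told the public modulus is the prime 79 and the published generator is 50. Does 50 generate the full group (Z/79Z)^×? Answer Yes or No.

No

φ(79) = 79 − 1 = 78 = 2 · 3 · 13.
Test 50^(78/q) mod 79 for each prime factor q of 78:
50^39 ≡ 1 (mod 79)  [q = 2: ≡ 1 ✗]
50^26 ≡ 55 (mod 79)  [q = 3: ≢ 1 ✓]
50^6 ≡ 10 (mod 79)  [q = 13: ≢ 1 ✓]
Since 50^39 ≡ 1, the order of 50 divides 39 < 78, so 50 is not a primitive root.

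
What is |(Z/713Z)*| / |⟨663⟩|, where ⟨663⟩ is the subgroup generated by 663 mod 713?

2

The order of 663 must divide φ(713) = φ(23·31) = (23−1)·(31−1) = 22·30 = 660 = 2^2 · 3 · 5 · 11.
Divisors of 660: 1, 2, 3, 4, 5, 6, 10, 11, 12, 15, 20, 22, 30, 33, 44, 55, 60, 66, 110, 132, 165, 220, 330, 660.
Test each divisor d:
663^1 ≡ 663
663^2 ≡ 361
663^3 ≡ 488
663^4 ≡ 555
663^5 ≡ 57
663^6 ≡ 2
663^10 ≡ 397
663^11 ≡ 114
663^12 ≡ 4
663^15 ≡ 526
663^20 ≡ 36
663^22 ≡ 162
663^30 ≡ 32
663^33 ≡ 643
663^44 ≡ 576
663^55 ≡ 68
663^60 ≡ 311
663^66 ≡ 622
663^110 ≡ 346
663^132 ≡ 438
663^165 ≡ 712
663^220 ≡ 645
663^330 ≡ 1
The order of 663 is 330, so the subgroup it generates has 330 elements.
The index is φ(713) / ord(663) = 660 / 330 = 2.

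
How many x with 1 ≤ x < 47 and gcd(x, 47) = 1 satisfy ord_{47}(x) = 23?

22

φ(47) = 47 − 1 = 46 = 2 · 23.
Since (Z/47Z)^× is cyclic of order 46, the number of elements of order d is φ(d) when d | 46 and 0 otherwise.
23 | 46, and φ(23) = 23 − 1 = 22.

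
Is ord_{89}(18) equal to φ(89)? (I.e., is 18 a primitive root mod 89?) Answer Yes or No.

No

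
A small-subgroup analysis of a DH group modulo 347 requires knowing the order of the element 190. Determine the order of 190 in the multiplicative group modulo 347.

346

ord(190) | φ(347) = 347 − 1 = 346 = 2 · 173.
Divisors of 346: 1, 2, 173, 346.
Compute 190^d (mod 347) for the divisors d until we hit 1:
190^1 ≡ 190
190^2 ≡ 12
190^173 ≡ 346
190^346 ≡ 1
So ord_347(190) = 346.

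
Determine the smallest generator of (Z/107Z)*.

2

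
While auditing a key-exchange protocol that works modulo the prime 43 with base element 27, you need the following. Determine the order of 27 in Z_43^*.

14

ord(27) | φ(43) = 43 − 1 = 42 = 2 · 3 · 7.
Divisors of 42: 1, 2, 3, 6, 7, 14, 21, 42.
Check 27^d mod 43 for each divisor in increasing order:
27^1 ≡ 27 (mod 43)
27^2 ≡ 41 (mod 43)
27^3 ≡ 32 (mod 43)
27^6 ≡ 35 (mod 43)
27^7 ≡ 42 (mod 43)
27^14 ≡ 1 (mod 43) ✓
Hence ord(27) = 14.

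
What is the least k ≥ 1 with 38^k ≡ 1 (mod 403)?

30

Since 38 ∈ (Z/403Z)^×, its order divides φ(403) = φ(13·31) = (13−1)·(31−1) = 12·30 = 360 = 2^3 · 3^2 · 5.
Divisors of 360: 1, 2, 3, 4, 5, 6, 8, 9, 10, 12, 15, 18, 20, 24, 30, 36, 40, 45, 60, 72, 90, 120, 180, 360.
Evaluate successive powers at the divisors of 360:
38^1 ≡ 38 (mod 403)
38^2 ≡ 235 (mod 403)
38^3 ≡ 64 (mod 403)
38^4 ≡ 14 (mod 403)
38^5 ≡ 129 (mod 403)
38^6 ≡ 66 (mod 403)
38^8 ≡ 196 (mod 403)
38^9 ≡ 194 (mod 403)
38^10 ≡ 118 (mod 403)
38^12 ≡ 326 (mod 403)
38^15 ≡ 311 (mod 403)
38^18 ≡ 157 (mod 403)
38^20 ≡ 222 (mod 403)
38^24 ≡ 287 (mod 403)
38^30 ≡ 1 (mod 403) ✓
Hence ord(38) = 30.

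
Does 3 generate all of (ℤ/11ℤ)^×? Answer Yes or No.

φ(11) = 11 − 1 = 10 = 2 · 5.
Test 3^(10/q) mod 11 for each prime factor q of 10:
3^5 ≡ 1 (mod 11)  [q = 2: ≡ 1 ✗]
3^2 ≡ 9 (mod 11)  [q = 5: ≢ 1 ✓]
The check at q = 2 fails, so 3 generates a proper subgroup.

No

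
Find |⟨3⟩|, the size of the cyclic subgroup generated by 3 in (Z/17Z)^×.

The order of 3 must divide φ(17) = 17 − 1 = 16 = 2^4.
Divisors of 16: 1, 2, 4, 8, 16.
Test each divisor d:
3^1 ≡ 3
3^2 ≡ 9
3^4 ≡ 13
3^8 ≡ 16
3^16 ≡ 1
Therefore the multiplicative order of 3 modulo 17 is 16.

16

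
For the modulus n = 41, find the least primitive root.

6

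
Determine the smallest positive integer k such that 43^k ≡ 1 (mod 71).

ord(43) | φ(71) = 71 − 1 = 70 = 2 · 5 · 7.
Divisors of 70: 1, 2, 5, 7, 10, 14, 35, 70.
Check 43^d mod 71 for each divisor in increasing order:
43^1 ≡ 43 (mod 71)
43^2 ≡ 3 (mod 71)
43^5 ≡ 32 (mod 71)
43^7 ≡ 25 (mod 71)
43^10 ≡ 30 (mod 71)
43^14 ≡ 57 (mod 71)
43^35 ≡ 1 (mod 71) ✓
So ord_71(43) = 35.

35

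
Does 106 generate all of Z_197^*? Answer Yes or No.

Yes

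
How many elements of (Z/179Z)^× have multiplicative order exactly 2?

1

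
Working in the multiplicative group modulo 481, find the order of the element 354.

18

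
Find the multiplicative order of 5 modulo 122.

30

Since 5 ∈ (Z/122Z)^×, its order divides φ(122) = φ(2)·φ(61) = 1·60 = 60 = 2^2 · 3 · 5.
Divisors of 60: 1, 2, 3, 4, 5, 6, 10, 12, 15, 20, 30, 60.
Compute 5^d (mod 122) for the divisors d until we hit 1:
5^1 ≡ 5 (mod 122)
5^2 ≡ 25 (mod 122)
5^3 ≡ 3 (mod 122)
5^4 ≡ 15 (mod 122)
5^5 ≡ 75 (mod 122)
5^6 ≡ 9 (mod 122)
5^10 ≡ 13 (mod 122)
5^12 ≡ 81 (mod 122)
5^15 ≡ 121 (mod 122)
5^20 ≡ 47 (mod 122)
5^30 ≡ 1 (mod 122) ✓
Therefore the multiplicative order of 5 modulo 122 is 30.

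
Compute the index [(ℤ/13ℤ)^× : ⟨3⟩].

The order of 3 must divide φ(13) = 13 − 1 = 12 = 2^2 · 3.
Divisors of 12: 1, 2, 3, 4, 6, 12.
Compute 3^d (mod 13) for the divisors d until we hit 1:
3^1 ≡ 3 (mod 13)
3^2 ≡ 9 (mod 13)
3^3 ≡ 1 (mod 13) ✓
The order of 3 is 3, so the subgroup it generates has 3 elements.
The index is φ(13) / ord(3) = 12 / 3 = 4.

4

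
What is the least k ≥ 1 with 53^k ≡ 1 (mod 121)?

55

Since 53 ∈ (Z/121Z)^×, its order divides φ(121) = φ(11^2) = 11·(11−1) = 110 = 2 · 5 · 11.
Divisors of 110: 1, 2, 5, 10, 11, 22, 55, 110.
Compute 53^d (mod 121) for the divisors d until we hit 1:
53^1 ≡ 53 (mod 121)
53^2 ≡ 26 (mod 121)
53^5 ≡ 12 (mod 121)
53^10 ≡ 23 (mod 121)
53^11 ≡ 9 (mod 121)
53^22 ≡ 81 (mod 121)
53^55 ≡ 1 (mod 121) ✓
Therefore the multiplicative order of 53 modulo 121 is 55.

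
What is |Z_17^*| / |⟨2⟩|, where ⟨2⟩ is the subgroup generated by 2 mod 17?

2

ord(2) | φ(17) = 17 − 1 = 16 = 2^4.
Divisors of 16: 1, 2, 4, 8, 16.
Compute 2^d (mod 17) for the divisors d until we hit 1:
2^1 ≡ 2 (mod 17)
2^2 ≡ 4 (mod 17)
2^4 ≡ 16 (mod 17)
2^8 ≡ 1 (mod 17) ✓
The order of 2 is 8, so the subgroup it generates has 8 elements.
The index is φ(17) / ord(2) = 16 / 8 = 2.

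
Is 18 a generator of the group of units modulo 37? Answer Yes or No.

φ(37) = 37 − 1 = 36 = 2^2 · 3^2.
An element g generates (Z/37Z)^× iff g^(36/q) ≢ 1 (mod 37) for each prime q ∈ {2, 3}.
18^18 ≡ 36 (mod 37)  [q = 2: ≢ 1 ✓]
18^12 ≡ 10 (mod 37)  [q = 3: ≢ 1 ✓]
All checks pass, so 18 has order 36 and is a primitive root modulo 37.

Yes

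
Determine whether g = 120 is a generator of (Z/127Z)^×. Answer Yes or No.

φ(127) = 127 − 1 = 126 = 2 · 3^2 · 7.
An element g generates (Z/127Z)^× iff g^(126/q) ≢ 1 (mod 127) for each prime q ∈ {2, 3, 7}.
120^63 ≡ 1 (mod 127)  [q = 2: ≡ 1 ✗]
120^42 ≡ 107 (mod 127)  [q = 3: ≢ 1 ✓]
120^18 ≡ 64 (mod 127)  [q = 7: ≢ 1 ✓]
Since 120^63 ≡ 1, the order of 120 divides 63 < 126, so 120 is not a primitive root.

No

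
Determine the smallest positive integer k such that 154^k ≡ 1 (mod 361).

342

The order of 154 must divide φ(361) = φ(19^2) = 19·(19−1) = 342 = 2 · 3^2 · 19.
Divisors of 342: 1, 2, 3, 6, 9, 18, 19, 38, 57, 114, 171, 342.
Evaluate successive powers at the divisors of 342:
154^1 ≡ 154 (mod 361)
154^2 ≡ 251 (mod 361)
154^3 ≡ 27 (mod 361)
154^6 ≡ 7 (mod 361)
154^9 ≡ 189 (mod 361)
154^18 ≡ 343 (mod 361)
154^19 ≡ 116 (mod 361)
154^38 ≡ 99 (mod 361)
154^57 ≡ 293 (mod 361)
154^114 ≡ 292 (mod 361)
154^171 ≡ 360 (mod 361)
154^342 ≡ 1 (mod 361) ✓
Therefore the multiplicative order of 154 modulo 361 is 342.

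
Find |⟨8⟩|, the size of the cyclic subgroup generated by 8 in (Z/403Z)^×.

20

ord(8) | φ(403) = φ(13·31) = (13−1)·(31−1) = 12·30 = 360 = 2^3 · 3^2 · 5.
Divisors of 360: 1, 2, 3, 4, 5, 6, 8, 9, 10, 12, 15, 18, 20, 24, 30, 36, 40, 45, 60, 72, 90, 120, 180, 360.
Check 8^d mod 403 for each divisor in increasing order:
8^1 ≡ 8 (mod 403)
8^2 ≡ 64 (mod 403)
8^3 ≡ 109 (mod 403)
8^4 ≡ 66 (mod 403)
8^5 ≡ 125 (mod 403)
8^6 ≡ 194 (mod 403)
8^8 ≡ 326 (mod 403)
8^9 ≡ 190 (mod 403)
8^10 ≡ 311 (mod 403)
8^12 ≡ 157 (mod 403)
8^15 ≡ 187 (mod 403)
8^18 ≡ 233 (mod 403)
8^20 ≡ 1 (mod 403) ✓
So ord_403(8) = 20.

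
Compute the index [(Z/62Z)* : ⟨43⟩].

By Lagrange's theorem, ord_62(43) divides φ(62) = φ(2)·φ(31) = 1·30 = 30 = 2 · 3 · 5.
Divisors of 30: 1, 2, 3, 5, 6, 10, 15, 30.
Compute 43^d (mod 62) for the divisors d until we hit 1:
43^1 ≡ 43 (mod 62)
43^2 ≡ 51 (mod 62)
43^3 ≡ 23 (mod 62)
43^5 ≡ 57 (mod 62)
43^6 ≡ 33 (mod 62)
43^10 ≡ 25 (mod 62)
43^15 ≡ 61 (mod 62)
43^30 ≡ 1 (mod 62) ✓
Thus |⟨43⟩| = ord(43) = 30.
[(Z/62Z)^× : ⟨43⟩] = 30/30 = 1.

1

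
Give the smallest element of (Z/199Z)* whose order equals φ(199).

3

φ(199) = 199 − 1 = 198 = 2 · 3^2 · 11.
Test candidates g = 2, 3, … against the prime factors q ∈ {2, 3, 11} of φ(199): g is a generator iff g^(198/q) ≢ 1 for every such q.
g = 2: 2^99 ≡ 1 — hits 1, so not a primitive root.
g = 3: 3^99 ≡ 198; 3^66 ≡ 106; 3^18 ≡ 125 — none is 1, so 3 is a primitive root.
Hence the least primitive root of 199 is 3.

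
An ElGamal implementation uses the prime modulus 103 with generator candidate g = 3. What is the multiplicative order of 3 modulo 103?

By Lagrange's theorem, ord_103(3) divides φ(103) = 103 − 1 = 102 = 2 · 3 · 17.
Divisors of 102: 1, 2, 3, 6, 17, 34, 51, 102.
Test each divisor d:
3^1 ≡ 3 (mod 103)
3^2 ≡ 9 (mod 103)
3^3 ≡ 27 (mod 103)
3^6 ≡ 8 (mod 103)
3^17 ≡ 102 (mod 103)
3^34 ≡ 1 (mod 103) ✓
Hence ord(3) = 34.

34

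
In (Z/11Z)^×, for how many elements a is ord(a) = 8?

0

φ(11) = 11 − 1 = 10 = 2 · 5.
(Z/11Z)^× is cyclic (|G| = 10); a cyclic group of order m has exactly φ(d) elements of each order d | m, and none otherwise.
8 does not divide 10, so no element of (Z/11Z)^× has order 8.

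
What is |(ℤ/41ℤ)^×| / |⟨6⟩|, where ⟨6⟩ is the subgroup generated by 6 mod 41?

By Lagrange's theorem, ord_41(6) divides φ(41) = 41 − 1 = 40 = 2^3 · 5.
Divisors of 40: 1, 2, 4, 5, 8, 10, 20, 40.
Compute 6^d (mod 41) for the divisors d until we hit 1:
6^1 ≡ 6 (mod 41)
6^2 ≡ 36 (mod 41)
6^4 ≡ 25 (mod 41)
6^5 ≡ 27 (mod 41)
6^8 ≡ 10 (mod 41)
6^10 ≡ 32 (mod 41)
6^20 ≡ 40 (mod 41)
6^40 ≡ 1 (mod 41) ✓
So ord_41(6) = 40, hence |⟨6⟩| = 40.
The index is φ(41) / ord(6) = 40 / 40 = 1.

1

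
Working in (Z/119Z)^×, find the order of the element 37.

By Lagrange's theorem, ord_119(37) divides φ(119) = φ(7·17) = (7−1)·(17−1) = 6·16 = 96 = 2^5 · 3.
Divisors of 96: 1, 2, 3, 4, 6, 8, 12, 16, 24, 32, 48, 96.
Test each divisor d:
37^1 ≡ 37 (mod 119)
37^2 ≡ 60 (mod 119)
37^3 ≡ 78 (mod 119)
37^4 ≡ 30 (mod 119)
37^6 ≡ 15 (mod 119)
37^8 ≡ 67 (mod 119)
37^12 ≡ 106 (mod 119)
37^16 ≡ 86 (mod 119)
37^24 ≡ 50 (mod 119)
37^32 ≡ 18 (mod 119)
37^48 ≡ 1 (mod 119) ✓
Hence ord(37) = 48.

48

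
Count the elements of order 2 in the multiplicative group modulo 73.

1

φ(73) = 73 − 1 = 72 = 2^3 · 3^2.
Since (Z/73Z)^× is cyclic of order 72, the number of elements of order d is φ(d) when d | 72 and 0 otherwise.
2 | 72, and φ(2) = 2 − 1 = 1.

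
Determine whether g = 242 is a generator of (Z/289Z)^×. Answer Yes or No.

No

φ(289) = φ(17^2) = 17·(17−1) = 272 = 2^4 · 17.
An element g generates (Z/289Z)^× iff g^(272/q) ≢ 1 (mod 289) for each prime q ∈ {2, 17}.
242^136 ≡ 1 (mod 289)  [q = 2: ≡ 1 ✗]
242^16 ≡ 239 (mod 289)  [q = 17: ≢ 1 ✓]
242^136 ≡ 1 shows ord(242) | 136, strictly less than φ(289); not a primitive root.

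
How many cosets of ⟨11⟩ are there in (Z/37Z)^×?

ord(11) | φ(37) = 37 − 1 = 36 = 2^2 · 3^2.
Divisors of 36: 1, 2, 3, 4, 6, 9, 12, 18, 36.
Check 11^d mod 37 for each divisor in increasing order:
11^1 ≡ 11 (mod 37)
11^2 ≡ 10 (mod 37)
11^3 ≡ 36 (mod 37)
11^4 ≡ 26 (mod 37)
11^6 ≡ 1 (mod 37) ✓
So ord_37(11) = 6, hence |⟨11⟩| = 6.
The index is φ(37) / ord(11) = 36 / 6 = 6.

6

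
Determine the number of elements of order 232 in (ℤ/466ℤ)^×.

112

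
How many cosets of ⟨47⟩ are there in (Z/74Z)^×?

12

Since 47 ∈ (Z/74Z)^×, its order divides φ(74) = φ(2)·φ(37) = 1·36 = 36 = 2^2 · 3^2.
Divisors of 36: 1, 2, 3, 4, 6, 9, 12, 18, 36.
Compute 47^d (mod 74) for the divisors d until we hit 1:
47^1 ≡ 47 (mod 74)
47^2 ≡ 63 (mod 74)
47^3 ≡ 1 (mod 74) ✓
So ord_74(47) = 3, hence |⟨47⟩| = 3.
[(Z/74Z)^× : ⟨47⟩] = 36/3 = 12.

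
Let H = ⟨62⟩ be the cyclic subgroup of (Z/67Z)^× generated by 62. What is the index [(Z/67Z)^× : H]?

6

Since 62 ∈ (Z/67Z)^×, its order divides φ(67) = 67 − 1 = 66 = 2 · 3 · 11.
Divisors of 66: 1, 2, 3, 6, 11, 22, 33, 66.
Check 62^d mod 67 for each divisor in increasing order:
62^1 ≡ 62
62^2 ≡ 25
62^3 ≡ 9
62^6 ≡ 14
62^11 ≡ 1
The order of 62 is 11, so the subgroup it generates has 11 elements.
The index is φ(67) / ord(62) = 66 / 11 = 6.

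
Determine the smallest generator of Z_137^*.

φ(137) = 137 − 1 = 136 = 2^3 · 17.
g is a primitive root iff g^(136/q) ≢ 1 (mod 137) for each prime q ∈ {2, 17}.
g = 2: 2^68 ≡ 1 — hits 1, so not a primitive root.
g = 3: 3^68 ≡ 136; 3^8 ≡ 122 — none is 1, so 3 is a primitive root.
Hence the least primitive root of 137 is 3.

3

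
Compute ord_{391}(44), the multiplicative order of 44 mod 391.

176

Since 44 ∈ (Z/391Z)^×, its order divides φ(391) = φ(17·23) = (17−1)·(23−1) = 16·22 = 352 = 2^5 · 11.
Divisors of 352: 1, 2, 4, 8, 11, 16, 22, 32, 44, 88, 176, 352.
Compute 44^d (mod 391) for the divisors d until we hit 1:
44^1 ≡ 44 (mod 391)
44^2 ≡ 372 (mod 391)
44^4 ≡ 361 (mod 391)
44^8 ≡ 118 (mod 391)
44^11 ≡ 275 (mod 391)
44^16 ≡ 239 (mod 391)
44^22 ≡ 162 (mod 391)
44^32 ≡ 35 (mod 391)
44^44 ≡ 47 (mod 391)
44^88 ≡ 254 (mod 391)
44^176 ≡ 1 (mod 391) ✓
Therefore the multiplicative order of 44 modulo 391 is 176.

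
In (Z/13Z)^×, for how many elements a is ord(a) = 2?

φ(13) = 13 − 1 = 12 = 2^2 · 3.
(Z/13Z)^× is cyclic (|G| = 12); a cyclic group of order m has exactly φ(d) elements of each order d | m, and none otherwise.
2 | 12, and φ(2) = 2 − 1 = 1.

1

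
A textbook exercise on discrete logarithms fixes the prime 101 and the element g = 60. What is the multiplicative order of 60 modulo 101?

20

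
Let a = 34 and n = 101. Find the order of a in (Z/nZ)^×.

The order of 34 must divide φ(101) = 101 − 1 = 100 = 2^2 · 5^2.
Divisors of 100: 1, 2, 4, 5, 10, 20, 25, 50, 100.
Check 34^d mod 101 for each divisor in increasing order:
34^1 ≡ 34 (mod 101)
34^2 ≡ 45 (mod 101)
34^4 ≡ 5 (mod 101)
34^5 ≡ 69 (mod 101)
34^10 ≡ 14 (mod 101)
34^20 ≡ 95 (mod 101)
34^25 ≡ 91 (mod 101)
34^50 ≡ 100 (mod 101)
34^100 ≡ 1 (mod 101) ✓
Therefore the multiplicative order of 34 modulo 101 is 100.

100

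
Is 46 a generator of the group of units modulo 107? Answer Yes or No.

Yes

φ(107) = 107 − 1 = 106 = 2 · 53.
46 is a primitive root mod 107 iff 46^(φ(107)/q) ≢ 1 for every prime q | φ(107), i.e. q ∈ {2, 53}.
46^53 ≡ 106 (mod 107)  [q = 2: ≢ 1 ✓]
46^2 ≡ 83 (mod 107)  [q = 53: ≢ 1 ✓]
All checks pass, so 46 has order 106 and is a primitive root modulo 107.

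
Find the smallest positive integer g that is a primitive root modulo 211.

2

φ(211) = 211 − 1 = 210 = 2 · 3 · 5 · 7.
Test candidates g = 2, 3, … against the prime factors q ∈ {2, 3, 5, 7} of φ(211): g is a generator iff g^(210/q) ≢ 1 for every such q.
g = 2: 2^105 ≡ 210; 2^70 ≡ 196; 2^42 ≡ 107; 2^30 ≡ 171 — none is 1, so 2 is a primitive root.
So 2 is the smallest generator of (Z/211Z)^×.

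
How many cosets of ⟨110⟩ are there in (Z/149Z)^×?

Since 110 ∈ (Z/149Z)^×, its order divides φ(149) = 149 − 1 = 148 = 2^2 · 37.
Divisors of 148: 1, 2, 4, 37, 74, 148.
Check 110^d mod 149 for each divisor in increasing order:
110^1 ≡ 110 (mod 149)
110^2 ≡ 31 (mod 149)
110^4 ≡ 67 (mod 149)
110^37 ≡ 148 (mod 149)
110^74 ≡ 1 (mod 149) ✓
So ord_149(110) = 74, hence |⟨110⟩| = 74.
The index is φ(149) / ord(110) = 148 / 74 = 2.

2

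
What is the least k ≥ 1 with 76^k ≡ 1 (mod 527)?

Since 76 ∈ (Z/527Z)^×, its order divides φ(527) = φ(17·31) = (17−1)·(31−1) = 16·30 = 480 = 2^5 · 3 · 5.
Divisors of 480: 1, 2, 3, 4, 5, 6, 8, 10, 12, 15, 16, 20, 24, 30, 32, 40, 48, 60, 80, 96, 120, 160, 240, 480.
Check 76^d mod 527 for each divisor in increasing order:
76^1 ≡ 76 (mod 527)
76^2 ≡ 506 (mod 527)
76^3 ≡ 512 (mod 527)
76^4 ≡ 441 (mod 527)
76^5 ≡ 315 (mod 527)
76^6 ≡ 225 (mod 527)
76^8 ≡ 18 (mod 527)
76^10 ≡ 149 (mod 527)
76^12 ≡ 33 (mod 527)
76^15 ≡ 32 (mod 527)
76^16 ≡ 324 (mod 527)
76^20 ≡ 67 (mod 527)
76^24 ≡ 35 (mod 527)
76^30 ≡ 497 (mod 527)
76^32 ≡ 103 (mod 527)
76^40 ≡ 273 (mod 527)
76^48 ≡ 171 (mod 527)
76^60 ≡ 373 (mod 527)
76^80 ≡ 222 (mod 527)
76^96 ≡ 256 (mod 527)
76^120 ≡ 1 (mod 527) ✓
The smallest such exponent is 120, so the order of 76 is 120.

120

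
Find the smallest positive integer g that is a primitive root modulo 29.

φ(29) = 29 − 1 = 28 = 2^2 · 7.
Test candidates g = 2, 3, … against the prime factors q ∈ {2, 7} of φ(29): g is a generator iff g^(28/q) ≢ 1 for every such q.
g = 2: 2^14 ≡ 28; 2^4 ≡ 16 — none is 1, so 2 is a primitive root.
The smallest primitive root modulo 29 is 2.

2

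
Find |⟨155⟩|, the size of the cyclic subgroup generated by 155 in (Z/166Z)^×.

82

Since 155 ∈ (Z/166Z)^×, its order divides φ(166) = φ(2)·φ(83) = 1·82 = 82 = 2 · 41.
Divisors of 82: 1, 2, 41, 82.
Check 155^d mod 166 for each divisor in increasing order:
155^1 ≡ 155 (mod 166)
155^2 ≡ 121 (mod 166)
155^41 ≡ 165 (mod 166)
155^82 ≡ 1 (mod 166) ✓
Hence ord(155) = 82.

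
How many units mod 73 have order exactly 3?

φ(73) = 73 − 1 = 72 = 2^3 · 3^2.
(Z/73Z)^× is cyclic (|G| = 72); a cyclic group of order m has exactly φ(d) elements of each order d | m, and none otherwise.
3 | 72, and φ(3) = 3 − 1 = 2.

2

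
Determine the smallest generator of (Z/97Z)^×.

φ(97) = 97 − 1 = 96 = 2^5 · 3.
g is a primitive root iff g^(96/q) ≢ 1 (mod 97) for each prime q ∈ {2, 3}.
g = 2: 2^48 ≡ 1 — hits 1, so not a primitive root.
g = 3: 3^48 ≡ 1 — hits 1, so not a primitive root.
g = 4: 4^48 ≡ 1 — hits 1, so not a primitive root.
g = 5: 5^48 ≡ 96; 5^32 ≡ 35 — none is 1, so 5 is a primitive root.
Hence the least primitive root of 97 is 5.

5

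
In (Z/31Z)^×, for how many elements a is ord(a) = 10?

4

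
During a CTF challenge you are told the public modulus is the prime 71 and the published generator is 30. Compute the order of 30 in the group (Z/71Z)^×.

7

Since 30 ∈ (Z/71Z)^×, its order divides φ(71) = 71 − 1 = 70 = 2 · 5 · 7.
Divisors of 70: 1, 2, 5, 7, 10, 14, 35, 70.
Compute 30^d (mod 71) for the divisors d until we hit 1:
30^1 ≡ 30 (mod 71)
30^2 ≡ 48 (mod 71)
30^5 ≡ 37 (mod 71)
30^7 ≡ 1 (mod 71) ✓
Therefore the multiplicative order of 30 modulo 71 is 7.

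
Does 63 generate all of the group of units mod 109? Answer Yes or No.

φ(109) = 109 − 1 = 108 = 2^2 · 3^3.
It suffices to check that the order of 63 is not a proper divisor of 108: compute 63^(108/q) for q ∈ {2, 3}.
63^54 ≡ 1 (mod 109)  [q = 2: ≡ 1 ✗]
63^36 ≡ 1 (mod 109)  [q = 3: ≡ 1 ✗]
Since 63^54 ≡ 1, the order of 63 divides 54 < 108, so 63 is not a primitive root.

No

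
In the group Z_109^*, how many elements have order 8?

φ(109) = 109 − 1 = 108 = 2^2 · 3^3.
(Z/109Z)^× is cyclic (|G| = 108); a cyclic group of order m has exactly φ(d) elements of each order d | m, and none otherwise.
Here 108 is not a multiple of 8, so there are no elements of order 8.

0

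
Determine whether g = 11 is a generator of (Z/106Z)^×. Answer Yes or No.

No

φ(106) = φ(2)·φ(53) = 1·52 = 52 = 2^2 · 13.
Test 11^(52/q) mod 106 for each prime factor q of 52:
11^26 ≡ 1 (mod 106)  [q = 2: ≡ 1 ✗]
11^4 ≡ 13 (mod 106)  [q = 13: ≢ 1 ✓]
The check at q = 2 fails, so 11 generates a proper subgroup.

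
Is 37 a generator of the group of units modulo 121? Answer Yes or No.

No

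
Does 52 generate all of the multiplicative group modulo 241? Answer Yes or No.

Yes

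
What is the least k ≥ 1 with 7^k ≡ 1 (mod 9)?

3

ord(7) | φ(9) = φ(3^2) = 3·(3−1) = 6 = 2 · 3.
Divisors of 6: 1, 2, 3, 6.
Test each divisor d:
7^1 ≡ 7 (mod 9)
7^2 ≡ 4 (mod 9)
7^3 ≡ 1 (mod 9) ✓
So ord_9(7) = 3.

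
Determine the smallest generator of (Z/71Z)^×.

φ(71) = 71 − 1 = 70 = 2 · 5 · 7.
Test candidates g = 2, 3, … against the prime factors q ∈ {2, 5, 7} of φ(71): g is a generator iff g^(70/q) ≢ 1 for every such q.
g = 2: 2^35 ≡ 1 — hits 1, so not a primitive root.
g = 3: 3^35 ≡ 1 — hits 1, so not a primitive root.
g = 4: 4^35 ≡ 1 — hits 1, so not a primitive root.
g = 5: 5^35 ≡ 1 — hits 1, so not a primitive root.
g = 6: 6^35 ≡ 1 — hits 1, so not a primitive root.
g = 7: 7^35 ≡ 70; 7^14 ≡ 54; 7^10 ≡ 45 — none is 1, so 7 is a primitive root.
The smallest primitive root modulo 71 is 7.

7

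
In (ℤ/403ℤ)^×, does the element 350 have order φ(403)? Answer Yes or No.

No

403 = 13 · 31 is a product of two distinct odd primes, so (Z/403Z)^× ≅ (Z/13Z)^× × (Z/31Z)^× is not cyclic.
No primitive root modulo 403 exists; in particular 350 is not one.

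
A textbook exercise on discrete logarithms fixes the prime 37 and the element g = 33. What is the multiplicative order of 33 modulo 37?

By Lagrange's theorem, ord_37(33) divides φ(37) = 37 − 1 = 36 = 2^2 · 3^2.
Divisors of 36: 1, 2, 3, 4, 6, 9, 12, 18, 36.
Test each divisor d:
33^1 ≡ 33 (mod 37)
33^2 ≡ 16 (mod 37)
33^3 ≡ 10 (mod 37)
33^4 ≡ 34 (mod 37)
33^6 ≡ 26 (mod 37)
33^9 ≡ 1 (mod 37) ✓
The smallest such exponent is 9, so the order of 33 is 9.

9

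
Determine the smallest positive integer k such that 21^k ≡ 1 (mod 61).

12

The order of 21 must divide φ(61) = 61 − 1 = 60 = 2^2 · 3 · 5.
Divisors of 60: 1, 2, 3, 4, 5, 6, 10, 12, 15, 20, 30, 60.
Check 21^d mod 61 for each divisor in increasing order:
21^1 ≡ 21 (mod 61)
21^2 ≡ 14 (mod 61)
21^3 ≡ 50 (mod 61)
21^4 ≡ 13 (mod 61)
21^5 ≡ 29 (mod 61)
21^6 ≡ 60 (mod 61)
21^10 ≡ 48 (mod 61)
21^12 ≡ 1 (mod 61) ✓
The smallest such exponent is 12, so the order of 21 is 12.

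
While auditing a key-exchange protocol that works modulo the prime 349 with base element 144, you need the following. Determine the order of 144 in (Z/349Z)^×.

Since 144 ∈ (Z/349Z)^×, its order divides φ(349) = 349 − 1 = 348 = 2^2 · 3 · 29.
Divisors of 348: 1, 2, 3, 4, 6, 12, 29, 58, 87, 116, 174, 348.
Test each divisor d:
144^1 ≡ 144
144^2 ≡ 145
144^3 ≡ 289
144^4 ≡ 85
144^6 ≡ 110
144^12 ≡ 234
144^29 ≡ 122
144^58 ≡ 226
144^87 ≡ 1
Therefore the multiplicative order of 144 modulo 349 is 87.

87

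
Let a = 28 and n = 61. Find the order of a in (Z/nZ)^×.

20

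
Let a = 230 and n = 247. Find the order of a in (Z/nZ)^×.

The order of 230 must divide φ(247) = φ(13·19) = (13−1)·(19−1) = 12·18 = 216 = 2^3 · 3^3.
Divisors of 216: 1, 2, 3, 4, 6, 8, 9, 12, 18, 24, 27, 36, 54, 72, 108, 216.
Compute 230^d (mod 247) for the divisors d until we hit 1:
230^1 ≡ 230
230^2 ≡ 42
230^3 ≡ 27
230^4 ≡ 35
230^6 ≡ 235
230^8 ≡ 237
230^9 ≡ 170
230^12 ≡ 144
230^18 ≡ 1
Therefore the multiplicative order of 230 modulo 247 is 18.

18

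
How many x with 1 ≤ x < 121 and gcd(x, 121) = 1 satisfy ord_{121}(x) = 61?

φ(121) = φ(11^2) = 11·(11−1) = 110 = 2 · 5 · 11.
(Z/121Z)^× is cyclic (|G| = 110); a cyclic group of order m has exactly φ(d) elements of each order d | m, and none otherwise.
Since 61 ∤ 110, the count is 0.

0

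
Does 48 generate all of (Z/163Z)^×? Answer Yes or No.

No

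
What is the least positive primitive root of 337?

10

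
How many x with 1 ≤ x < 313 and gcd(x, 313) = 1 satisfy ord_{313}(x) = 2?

1

φ(313) = 313 − 1 = 312 = 2^3 · 3 · 13.
(Z/313Z)^× is cyclic (|G| = 312); a cyclic group of order m has exactly φ(d) elements of each order d | m, and none otherwise.
2 | 312, and φ(2) = 2 − 1 = 1.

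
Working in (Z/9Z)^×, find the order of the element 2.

6

ord(2) | φ(9) = φ(3^2) = 3·(3−1) = 6 = 2 · 3.
Divisors of 6: 1, 2, 3, 6.
Compute 2^d (mod 9) for the divisors d until we hit 1:
2^1 ≡ 2 (mod 9)
2^2 ≡ 4 (mod 9)
2^3 ≡ 8 (mod 9)
2^6 ≡ 1 (mod 9) ✓
Therefore the multiplicative order of 2 modulo 9 is 6.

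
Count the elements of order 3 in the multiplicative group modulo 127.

φ(127) = 127 − 1 = 126 = 2 · 3^2 · 7.
(Z/127Z)^× is cyclic (|G| = 126); a cyclic group of order m has exactly φ(d) elements of each order d | m, and none otherwise.
3 | 126, and φ(3) = 3 − 1 = 2.

2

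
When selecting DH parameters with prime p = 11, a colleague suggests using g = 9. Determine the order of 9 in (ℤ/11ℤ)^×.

5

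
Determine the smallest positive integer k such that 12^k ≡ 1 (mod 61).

15

The order of 12 must divide φ(61) = 61 − 1 = 60 = 2^2 · 3 · 5.
Divisors of 60: 1, 2, 3, 4, 5, 6, 10, 12, 15, 20, 30, 60.
Compute 12^d (mod 61) for the divisors d until we hit 1:
12^1 ≡ 12 (mod 61)
12^2 ≡ 22 (mod 61)
12^3 ≡ 20 (mod 61)
12^4 ≡ 57 (mod 61)
12^5 ≡ 13 (mod 61)
12^6 ≡ 34 (mod 61)
12^10 ≡ 47 (mod 61)
12^12 ≡ 58 (mod 61)
12^15 ≡ 1 (mod 61) ✓
Therefore the multiplicative order of 12 modulo 61 is 15.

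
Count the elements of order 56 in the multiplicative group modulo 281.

φ(281) = 281 − 1 = 280 = 2^3 · 5 · 7.
Since (Z/281Z)^× is cyclic of order 280, the number of elements of order d is φ(d) when d | 280 and 0 otherwise.
56 = 2^3 · 7 divides 280, and φ(56) = 24.

24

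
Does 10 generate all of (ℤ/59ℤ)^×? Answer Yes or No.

Yes

φ(59) = 59 − 1 = 58 = 2 · 29.
Test 10^(58/q) mod 59 for each prime factor q of 58:
10^29 ≡ 58 (mod 59)  [q = 2: ≢ 1 ✓]
10^2 ≡ 41 (mod 59)  [q = 29: ≢ 1 ✓]
All checks pass, so 10 has order 58 and is a primitive root modulo 59.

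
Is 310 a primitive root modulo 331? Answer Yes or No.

Yes

φ(331) = 331 − 1 = 330 = 2 · 3 · 5 · 11.
An element g generates (Z/331Z)^× iff g^(330/q) ≢ 1 (mod 331) for each prime q ∈ {2, 3, 5, 11}.
310^165 ≡ 330 (mod 331)  [q = 2: ≢ 1 ✓]
310^110 ≡ 299 (mod 331)  [q = 3: ≢ 1 ✓]
310^66 ≡ 124 (mod 331)  [q = 5: ≢ 1 ✓]
310^30 ≡ 180 (mod 331)  [q = 11: ≢ 1 ✓]
All checks pass, so 310 has order 330 and is a primitive root modulo 331.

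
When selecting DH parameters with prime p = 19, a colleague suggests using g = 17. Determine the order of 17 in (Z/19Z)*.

ord(17) | φ(19) = 19 − 1 = 18 = 2 · 3^2.
Divisors of 18: 1, 2, 3, 6, 9, 18.
Check 17^d mod 19 for each divisor in increasing order:
17^1 ≡ 17
17^2 ≡ 4
17^3 ≡ 11
17^6 ≡ 7
17^9 ≡ 1
The smallest such exponent is 9, so the order of 17 is 9.

9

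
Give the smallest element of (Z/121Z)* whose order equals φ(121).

φ(121) = φ(11^2) = 11·(11−1) = 110 = 2 · 5 · 11.
g is a primitive root iff g^(110/q) ≢ 1 (mod 121) for each prime q ∈ {2, 5, 11}.
g = 2: 2^55 ≡ 120; 2^22 ≡ 81; 2^10 ≡ 56 — none is 1, so 2 is a primitive root.
So 2 is the smallest generator of (Z/121Z)^×.

2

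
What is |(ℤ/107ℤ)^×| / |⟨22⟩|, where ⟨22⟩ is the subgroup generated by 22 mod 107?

1

ord(22) | φ(107) = 107 − 1 = 106 = 2 · 53.
Divisors of 106: 1, 2, 53, 106.
Test each divisor d:
22^1 ≡ 22
22^2 ≡ 56
22^53 ≡ 106
22^106 ≡ 1
Thus |⟨22⟩| = ord(22) = 106.
The index is φ(107) / ord(22) = 106 / 106 = 1.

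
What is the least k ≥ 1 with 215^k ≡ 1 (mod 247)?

36

Since 215 ∈ (Z/247Z)^×, its order divides φ(247) = φ(13·19) = (13−1)·(19−1) = 12·18 = 216 = 2^3 · 3^3.
Divisors of 216: 1, 2, 3, 4, 6, 8, 9, 12, 18, 24, 27, 36, 54, 72, 108, 216.
Test each divisor d:
215^1 ≡ 215 (mod 247)
215^2 ≡ 36 (mod 247)
215^3 ≡ 83 (mod 247)
215^4 ≡ 61 (mod 247)
215^6 ≡ 220 (mod 247)
215^8 ≡ 16 (mod 247)
215^9 ≡ 229 (mod 247)
215^12 ≡ 235 (mod 247)
215^18 ≡ 77 (mod 247)
215^24 ≡ 144 (mod 247)
215^27 ≡ 96 (mod 247)
215^36 ≡ 1 (mod 247) ✓
Hence ord(215) = 36.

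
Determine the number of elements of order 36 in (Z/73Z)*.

12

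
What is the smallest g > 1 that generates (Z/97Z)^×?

5

φ(97) = 97 − 1 = 96 = 2^5 · 3.
Test candidates g = 2, 3, … against the prime factors q ∈ {2, 3} of φ(97): g is a generator iff g^(96/q) ≢ 1 for every such q.
g = 2: 2^48 ≡ 1 — hits 1, so not a primitive root.
g = 3: 3^48 ≡ 1 — hits 1, so not a primitive root.
g = 4: 4^48 ≡ 1 — hits 1, so not a primitive root.
g = 5: 5^48 ≡ 96; 5^32 ≡ 35 — none is 1, so 5 is a primitive root.
Hence the least primitive root of 97 is 5.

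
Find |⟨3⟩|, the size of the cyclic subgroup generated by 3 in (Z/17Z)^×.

16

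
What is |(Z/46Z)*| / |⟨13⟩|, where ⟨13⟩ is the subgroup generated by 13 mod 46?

By Lagrange's theorem, ord_46(13) divides φ(46) = φ(2)·φ(23) = 1·22 = 22 = 2 · 11.
Divisors of 22: 1, 2, 11, 22.
Test each divisor d:
13^1 ≡ 13
13^2 ≡ 31
13^11 ≡ 1
The order of 13 is 11, so the subgroup it generates has 11 elements.
[(Z/46Z)^× : ⟨13⟩] = 22/11 = 2.

2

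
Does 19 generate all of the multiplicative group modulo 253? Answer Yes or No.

No

253 = 11 · 23 is a product of two distinct odd primes, so (Z/253Z)^× ≅ (Z/11Z)^× × (Z/23Z)^× is not cyclic.
No primitive root modulo 253 exists; in particular 19 is not one.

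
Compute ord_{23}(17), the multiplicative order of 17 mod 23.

22

The order of 17 must divide φ(23) = 23 − 1 = 22 = 2 · 11.
Divisors of 22: 1, 2, 11, 22.
Check 17^d mod 23 for each divisor in increasing order:
17^1 ≡ 17
17^2 ≡ 13
17^11 ≡ 22
17^22 ≡ 1
So ord_23(17) = 22.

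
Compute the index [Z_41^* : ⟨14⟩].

5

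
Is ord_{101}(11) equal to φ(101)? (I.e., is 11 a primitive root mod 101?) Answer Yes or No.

Yes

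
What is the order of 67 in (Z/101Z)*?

100

The order of 67 must divide φ(101) = 101 − 1 = 100 = 2^2 · 5^2.
Divisors of 100: 1, 2, 4, 5, 10, 20, 25, 50, 100.
Evaluate successive powers at the divisors of 100:
67^1 ≡ 67 (mod 101)
67^2 ≡ 45 (mod 101)
67^4 ≡ 5 (mod 101)
67^5 ≡ 32 (mod 101)
67^10 ≡ 14 (mod 101)
67^20 ≡ 95 (mod 101)
67^25 ≡ 10 (mod 101)
67^50 ≡ 100 (mod 101)
67^100 ≡ 1 (mod 101) ✓
So ord_101(67) = 100.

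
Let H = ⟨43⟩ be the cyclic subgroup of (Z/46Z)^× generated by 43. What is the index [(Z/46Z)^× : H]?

The order of 43 must divide φ(46) = φ(2)·φ(23) = 1·22 = 22 = 2 · 11.
Divisors of 22: 1, 2, 11, 22.
Test each divisor d:
43^1 ≡ 43 (mod 46)
43^2 ≡ 9 (mod 46)
43^11 ≡ 45 (mod 46)
43^22 ≡ 1 (mod 46) ✓
Thus |⟨43⟩| = ord(43) = 22.
[(Z/46Z)^× : ⟨43⟩] = 22/22 = 1.

1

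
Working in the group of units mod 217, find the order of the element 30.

6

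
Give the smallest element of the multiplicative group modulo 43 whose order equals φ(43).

3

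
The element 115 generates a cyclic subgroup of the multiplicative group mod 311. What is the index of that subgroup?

1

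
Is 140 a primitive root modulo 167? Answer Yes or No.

Yes

φ(167) = 167 − 1 = 166 = 2 · 83.
140 is a primitive root mod 167 iff 140^(φ(167)/q) ≢ 1 for every prime q | φ(167), i.e. q ∈ {2, 83}.
140^83 ≡ 166 (mod 167)  [q = 2: ≢ 1 ✓]
140^2 ≡ 61 (mod 167)  [q = 83: ≢ 1 ✓]
None equal 1, so ord_167(140) = 166: 140 is a primitive root.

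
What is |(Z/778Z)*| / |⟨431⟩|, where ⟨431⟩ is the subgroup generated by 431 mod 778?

4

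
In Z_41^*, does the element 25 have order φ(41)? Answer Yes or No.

φ(41) = 41 − 1 = 40 = 2^3 · 5.
25 is a primitive root mod 41 iff 25^(φ(41)/q) ≢ 1 for every prime q | φ(41), i.e. q ∈ {2, 5}.
25^20 ≡ 1 (mod 41)  [q = 2: ≡ 1 ✗]
25^8 ≡ 37 (mod 41)  [q = 5: ≢ 1 ✓]
The check at q = 2 fails, so 25 generates a proper subgroup.

No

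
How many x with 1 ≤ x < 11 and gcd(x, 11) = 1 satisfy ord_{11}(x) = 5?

φ(11) = 11 − 1 = 10 = 2 · 5.
Since (Z/11Z)^× is cyclic of order 10, the number of elements of order d is φ(d) when d | 10 and 0 otherwise.
5 | 10, and φ(5) = 5 − 1 = 4.

4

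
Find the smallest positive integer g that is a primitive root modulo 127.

3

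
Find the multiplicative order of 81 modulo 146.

Since 81 ∈ (Z/146Z)^×, its order divides φ(146) = φ(2)·φ(73) = 1·72 = 72 = 2^3 · 3^2.
Divisors of 72: 1, 2, 3, 4, 6, 8, 9, 12, 18, 24, 36, 72.
Evaluate successive powers at the divisors of 72:
81^1 ≡ 81 (mod 146)
81^2 ≡ 137 (mod 146)
81^3 ≡ 1 (mod 146) ✓
Therefore the multiplicative order of 81 modulo 146 is 3.

3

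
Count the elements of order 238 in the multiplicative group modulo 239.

96

φ(239) = 239 − 1 = 238 = 2 · 7 · 17.
Since (Z/239Z)^× is cyclic of order 238, the number of elements of order d is φ(d) when d | 238 and 0 otherwise.
238 = 2 · 7 · 17 divides 238, and φ(238) = 96.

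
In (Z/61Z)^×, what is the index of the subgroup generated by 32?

ord(32) | φ(61) = 61 − 1 = 60 = 2^2 · 3 · 5.
Divisors of 60: 1, 2, 3, 4, 5, 6, 10, 12, 15, 20, 30, 60.
Evaluate successive powers at the divisors of 60:
32^1 ≡ 32
32^2 ≡ 48
32^3 ≡ 11
32^4 ≡ 47
32^5 ≡ 40
32^6 ≡ 60
32^10 ≡ 14
32^12 ≡ 1
The order of 32 is 12, so the subgroup it generates has 12 elements.
The index is φ(61) / ord(32) = 60 / 12 = 5.

5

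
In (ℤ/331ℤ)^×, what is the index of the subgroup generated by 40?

1

The order of 40 must divide φ(331) = 331 − 1 = 330 = 2 · 3 · 5 · 11.
Divisors of 330: 1, 2, 3, 5, 6, 10, 11, 15, 22, 30, 33, 55, 66, 110, 165, 330.
Evaluate successive powers at the divisors of 330:
40^1 ≡ 40 (mod 331)
40^2 ≡ 276 (mod 331)
40^3 ≡ 117 (mod 331)
40^5 ≡ 185 (mod 331)
40^6 ≡ 118 (mod 331)
40^10 ≡ 132 (mod 331)
40^11 ≡ 315 (mod 331)
40^15 ≡ 257 (mod 331)
40^22 ≡ 256 (mod 331)
40^30 ≡ 180 (mod 331)
40^33 ≡ 207 (mod 331)
40^55 ≡ 32 (mod 331)
40^66 ≡ 150 (mod 331)
40^110 ≡ 31 (mod 331)
40^165 ≡ 330 (mod 331)
40^330 ≡ 1 (mod 331) ✓
So ord_331(40) = 330, hence |⟨40⟩| = 330.
Index = |(Z/331Z)^×| / |⟨40⟩| = 330 / 330 = 1.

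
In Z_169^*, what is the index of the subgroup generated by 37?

1

Since 37 ∈ (Z/169Z)^×, its order divides φ(169) = φ(13^2) = 13·(13−1) = 156 = 2^2 · 3 · 13.
Divisors of 156: 1, 2, 3, 4, 6, 12, 13, 26, 39, 52, 78, 156.
Check 37^d mod 169 for each divisor in increasing order:
37^1 ≡ 37 (mod 169)
37^2 ≡ 17 (mod 169)
37^3 ≡ 122 (mod 169)
37^4 ≡ 120 (mod 169)
37^6 ≡ 12 (mod 169)
37^12 ≡ 144 (mod 169)
37^13 ≡ 89 (mod 169)
37^26 ≡ 147 (mod 169)
37^39 ≡ 70 (mod 169)
37^52 ≡ 146 (mod 169)
37^78 ≡ 168 (mod 169)
37^156 ≡ 1 (mod 169) ✓
So ord_169(37) = 156, hence |⟨37⟩| = 156.
The index is φ(169) / ord(37) = 156 / 156 = 1.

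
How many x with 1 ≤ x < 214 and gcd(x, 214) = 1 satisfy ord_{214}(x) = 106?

52

φ(214) = φ(2)·φ(107) = 1·106 = 106 = 2 · 53.
In a cyclic group of order 106, there are φ(d) elements of order d for each divisor d of 106, and zero for non-divisors.
106 = 2 · 53 divides 106, and φ(106) = 52.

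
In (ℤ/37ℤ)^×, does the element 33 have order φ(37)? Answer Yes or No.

No

φ(37) = 37 − 1 = 36 = 2^2 · 3^2.
It suffices to check that the order of 33 is not a proper divisor of 36: compute 33^(36/q) for q ∈ {2, 3}.
33^18 ≡ 1 (mod 37)  [q = 2: ≡ 1 ✗]
33^12 ≡ 10 (mod 37)  [q = 3: ≢ 1 ✓]
Since 33^18 ≡ 1, the order of 33 divides 18 < 36, so 33 is not a primitive root.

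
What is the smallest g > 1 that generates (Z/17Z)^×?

3

φ(17) = 17 − 1 = 16 = 2^4.
g is a primitive root iff g^(16/q) ≢ 1 (mod 17) for each prime q ∈ {2}.
g = 2: 2^8 ≡ 1 — hits 1, so not a primitive root.
g = 3: 3^8 ≡ 16 — none is 1, so 3 is a primitive root.
Hence the least primitive root of 17 is 3.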